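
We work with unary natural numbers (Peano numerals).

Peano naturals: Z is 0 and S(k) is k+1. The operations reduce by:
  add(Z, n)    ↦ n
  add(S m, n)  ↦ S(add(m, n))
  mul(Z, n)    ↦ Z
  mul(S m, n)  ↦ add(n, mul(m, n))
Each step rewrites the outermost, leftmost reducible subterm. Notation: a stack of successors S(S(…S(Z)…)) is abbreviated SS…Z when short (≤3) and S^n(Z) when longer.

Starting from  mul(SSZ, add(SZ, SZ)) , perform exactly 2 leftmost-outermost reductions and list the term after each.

  start: mul(SSZ, add(SZ, SZ))
  [1] add(add(SZ, SZ), mul(SZ, add(SZ, SZ)))
  [2] add(S(add(Z, SZ)), mul(SZ, add(SZ, SZ)))

Answer: after 2 steps: add(S(add(Z, SZ)), mul(SZ, add(SZ, SZ)))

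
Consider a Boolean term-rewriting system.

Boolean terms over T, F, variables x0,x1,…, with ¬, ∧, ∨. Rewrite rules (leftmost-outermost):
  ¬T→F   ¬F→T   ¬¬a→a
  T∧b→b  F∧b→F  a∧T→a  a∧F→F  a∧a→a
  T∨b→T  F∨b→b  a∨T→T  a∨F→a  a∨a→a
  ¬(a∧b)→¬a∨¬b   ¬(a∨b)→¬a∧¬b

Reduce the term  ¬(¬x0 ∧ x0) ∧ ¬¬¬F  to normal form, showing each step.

  start: ¬(¬x0 ∧ x0) ∧ ¬¬¬F
  step 1: (¬¬x0 ∨ ¬x0) ∧ ¬¬¬F
  step 2: (x0 ∨ ¬x0) ∧ ¬¬¬F
  step 3: (x0 ∨ ¬x0) ∧ ¬F
  step 4: (x0 ∨ ¬x0) ∧ T
  step 5: x0 ∨ ¬x0

Answer: normal form = x0 ∨ ¬x0  (in 5 steps)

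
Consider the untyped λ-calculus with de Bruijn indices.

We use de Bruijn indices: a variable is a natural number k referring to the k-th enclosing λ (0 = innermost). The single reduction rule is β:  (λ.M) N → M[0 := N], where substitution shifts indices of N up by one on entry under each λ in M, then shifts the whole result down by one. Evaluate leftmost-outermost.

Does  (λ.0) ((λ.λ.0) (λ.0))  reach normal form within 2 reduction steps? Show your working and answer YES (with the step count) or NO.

  start: (λ.0) ((λ.λ.0) (λ.0))
  step 1: (λ.λ.0) (λ.0)
  step 2: λ.0

Answer: YES — reaches normal form λ.0 in 2 ≤ 2 steps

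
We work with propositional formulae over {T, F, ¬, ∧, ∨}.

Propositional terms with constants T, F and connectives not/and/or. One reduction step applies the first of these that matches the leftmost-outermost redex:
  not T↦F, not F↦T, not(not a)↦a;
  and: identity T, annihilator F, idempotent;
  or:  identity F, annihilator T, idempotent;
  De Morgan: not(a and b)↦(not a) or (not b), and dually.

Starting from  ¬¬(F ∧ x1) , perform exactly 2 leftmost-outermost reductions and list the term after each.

Answer: after 2 steps: F

Derivation:
  start: ¬¬(F ∧ x1)
  [1] F ∧ x1
  [2] F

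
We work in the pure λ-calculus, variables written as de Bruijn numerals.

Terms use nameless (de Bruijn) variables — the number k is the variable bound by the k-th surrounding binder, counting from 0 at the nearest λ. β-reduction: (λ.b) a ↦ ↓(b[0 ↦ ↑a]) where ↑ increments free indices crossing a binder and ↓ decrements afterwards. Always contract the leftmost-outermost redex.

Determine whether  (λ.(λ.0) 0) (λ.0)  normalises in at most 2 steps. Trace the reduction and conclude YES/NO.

  start: (λ.(λ.0) 0) (λ.0)
  [1] (λ.0) (λ.0)
  [2] λ.0

Answer: YES — reaches normal form λ.0 in 2 ≤ 2 steps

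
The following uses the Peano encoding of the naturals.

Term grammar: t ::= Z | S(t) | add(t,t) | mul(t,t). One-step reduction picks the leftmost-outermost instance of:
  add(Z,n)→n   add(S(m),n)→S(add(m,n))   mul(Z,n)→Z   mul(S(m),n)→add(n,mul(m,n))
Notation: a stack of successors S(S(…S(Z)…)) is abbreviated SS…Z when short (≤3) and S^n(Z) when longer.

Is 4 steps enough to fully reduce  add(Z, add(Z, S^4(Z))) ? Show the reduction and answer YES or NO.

Answer: YES — reaches normal form S^4(Z) in 2 ≤ 4 steps

Derivation:
  start: add(Z, add(Z, S^4(Z)))
  [1] add(Z, S^4(Z))
  [2] S^4(Z)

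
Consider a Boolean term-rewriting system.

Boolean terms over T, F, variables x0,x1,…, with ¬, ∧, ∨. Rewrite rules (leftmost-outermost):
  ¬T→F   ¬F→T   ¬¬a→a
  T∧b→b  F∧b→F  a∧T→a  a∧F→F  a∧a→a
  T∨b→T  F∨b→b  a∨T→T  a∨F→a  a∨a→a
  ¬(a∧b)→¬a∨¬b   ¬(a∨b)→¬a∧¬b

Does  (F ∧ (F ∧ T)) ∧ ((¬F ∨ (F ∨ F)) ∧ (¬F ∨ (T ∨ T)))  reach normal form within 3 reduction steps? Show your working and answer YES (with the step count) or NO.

  start: (F ∧ (F ∧ T)) ∧ ((¬F ∨ (F ∨ F)) ∧ (¬F ∨ (T ∨ T)))
  step 1: F ∧ ((¬F ∨ (F ∨ F)) ∧ (¬F ∨ (T ∨ T)))
  step 2: F

Answer: YES — reaches normal form F in 2 ≤ 3 steps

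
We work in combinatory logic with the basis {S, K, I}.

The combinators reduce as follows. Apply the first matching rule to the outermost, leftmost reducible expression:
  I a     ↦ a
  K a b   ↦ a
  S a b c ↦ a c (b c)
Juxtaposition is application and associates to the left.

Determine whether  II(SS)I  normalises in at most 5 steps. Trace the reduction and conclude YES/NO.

  start: II(SS)I
  →1  I(SS)I
  →2  SSI

Answer: YES — reaches normal form SSI in 2 ≤ 5 steps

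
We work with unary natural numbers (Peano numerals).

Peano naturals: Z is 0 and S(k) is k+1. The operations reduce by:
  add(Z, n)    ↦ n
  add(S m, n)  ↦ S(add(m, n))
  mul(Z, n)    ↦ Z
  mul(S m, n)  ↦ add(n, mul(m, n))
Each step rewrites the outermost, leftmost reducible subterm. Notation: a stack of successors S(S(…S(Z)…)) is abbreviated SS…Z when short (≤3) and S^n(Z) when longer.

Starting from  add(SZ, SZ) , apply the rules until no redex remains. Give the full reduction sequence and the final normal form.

Answer: normal form = SSZ  (in 2 steps)

Derivation:
  start: add(SZ, SZ)
  step 1: S(add(Z, SZ))
  step 2: SSZ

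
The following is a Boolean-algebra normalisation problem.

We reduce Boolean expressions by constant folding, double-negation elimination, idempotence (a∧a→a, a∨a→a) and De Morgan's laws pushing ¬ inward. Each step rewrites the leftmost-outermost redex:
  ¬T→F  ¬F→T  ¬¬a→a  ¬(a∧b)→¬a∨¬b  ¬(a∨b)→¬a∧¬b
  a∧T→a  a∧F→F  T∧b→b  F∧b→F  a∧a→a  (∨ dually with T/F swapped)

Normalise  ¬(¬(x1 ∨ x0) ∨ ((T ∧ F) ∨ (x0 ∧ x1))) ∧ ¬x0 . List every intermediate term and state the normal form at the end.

  start: ¬(¬(x1 ∨ x0) ∨ ((T ∧ F) ∨ (x0 ∧ x1))) ∧ ¬x0
  →1  (¬¬(x1 ∨ x0) ∧ ¬((T ∧ F) ∨ (x0 ∧ x1))) ∧ ¬x0
  →2  ((x1 ∨ x0) ∧ ¬((T ∧ F) ∨ (x0 ∧ x1))) ∧ ¬x0
  →3  ((x1 ∨ x0) ∧ (¬(T ∧ F) ∧ ¬(x0 ∧ x1))) ∧ ¬x0
  →4  ((x1 ∨ x0) ∧ ((¬T ∨ ¬F) ∧ ¬(x0 ∧ x1))) ∧ ¬x0
  →5  ((x1 ∨ x0) ∧ ((F ∨ ¬F) ∧ ¬(x0 ∧ x1))) ∧ ¬x0
  →6  ((x1 ∨ x0) ∧ (¬F ∧ ¬(x0 ∧ x1))) ∧ ¬x0
  →7  ((x1 ∨ x0) ∧ (T ∧ ¬(x0 ∧ x1))) ∧ ¬x0
  →8  ((x1 ∨ x0) ∧ ¬(x0 ∧ x1)) ∧ ¬x0
  →9  ((x1 ∨ x0) ∧ (¬x0 ∨ ¬x1)) ∧ ¬x0

Answer: normal form = ((x1 ∨ x0) ∧ (¬x0 ∨ ¬x1)) ∧ ¬x0  (in 9 steps)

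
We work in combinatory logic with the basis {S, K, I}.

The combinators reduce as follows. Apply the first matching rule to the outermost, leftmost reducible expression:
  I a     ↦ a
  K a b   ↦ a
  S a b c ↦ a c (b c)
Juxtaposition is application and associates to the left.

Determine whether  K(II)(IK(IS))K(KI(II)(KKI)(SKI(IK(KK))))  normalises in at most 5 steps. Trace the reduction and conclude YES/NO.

  start: K(II)(IK(IS))K(KI(II)(KKI)(SKI(IK(KK))))
  step 1: IIK(KI(II)(KKI)(SKI(IK(KK))))
  step 2: IK(KI(II)(KKI)(SKI(IK(KK))))
  step 3: K(KI(II)(KKI)(SKI(IK(KK))))
  step 4: K(I(KKI)(SKI(IK(KK))))
  step 5: K(KKI(SKI(IK(KK))))

Answer: NO — after 5 steps the term is K(KKI(SKI(IK(KK)))), not yet normal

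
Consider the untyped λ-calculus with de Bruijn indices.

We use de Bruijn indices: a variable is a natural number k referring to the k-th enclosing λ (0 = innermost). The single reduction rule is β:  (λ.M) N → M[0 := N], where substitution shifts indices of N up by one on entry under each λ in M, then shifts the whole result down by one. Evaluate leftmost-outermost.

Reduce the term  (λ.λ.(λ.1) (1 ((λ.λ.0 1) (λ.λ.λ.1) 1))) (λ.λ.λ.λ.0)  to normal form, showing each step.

  start: (λ.λ.(λ.1) (1 ((λ.λ.0 1) (λ.λ.λ.1) 1))) (λ.λ.λ.λ.0)
  step 1: λ.(λ.1) ((λ.λ.λ.λ.0) ((λ.λ.0 1) (λ.λ.λ.1) (λ.λ.λ.λ.0)))
  step 2: λ.0

Answer: normal form = λ.0  (in 2 steps)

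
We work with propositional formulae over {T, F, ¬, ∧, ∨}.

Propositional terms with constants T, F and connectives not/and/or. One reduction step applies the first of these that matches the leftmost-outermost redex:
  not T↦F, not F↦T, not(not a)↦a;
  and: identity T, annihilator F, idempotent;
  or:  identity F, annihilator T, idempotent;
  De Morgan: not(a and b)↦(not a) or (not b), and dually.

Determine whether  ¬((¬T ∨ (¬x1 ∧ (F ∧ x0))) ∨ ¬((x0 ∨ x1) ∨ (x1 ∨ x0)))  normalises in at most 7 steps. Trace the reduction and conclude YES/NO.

Answer: NO — after 7 steps the term is (x1 ∨ (¬F ∨ ¬x0)) ∧ ¬¬((x0 ∨ x1) ∨ (x1 ∨ x0)), not yet normal

Reduction:
  start: ¬((¬T ∨ (¬x1 ∧ (F ∧ x0))) ∨ ¬((x0 ∨ x1) ∨ (x1 ∨ x0)))
  [1] ¬(¬T ∨ (¬x1 ∧ (F ∧ x0))) ∧ ¬¬((x0 ∨ x1) ∨ (x1 ∨ x0))
  [2] (¬¬T ∧ ¬(¬x1 ∧ (F ∧ x0))) ∧ ¬¬((x0 ∨ x1) ∨ (x1 ∨ x0))
  [3] (T ∧ ¬(¬x1 ∧ (F ∧ x0))) ∧ ¬¬((x0 ∨ x1) ∨ (x1 ∨ x0))
  [4] ¬(¬x1 ∧ (F ∧ x0)) ∧ ¬¬((x0 ∨ x1) ∨ (x1 ∨ x0))
  [5] (¬¬x1 ∨ ¬(F ∧ x0)) ∧ ¬¬((x0 ∨ x1) ∨ (x1 ∨ x0))
  [6] (x1 ∨ ¬(F ∧ x0)) ∧ ¬¬((x0 ∨ x1) ∨ (x1 ∨ x0))
  [7] (x1 ∨ (¬F ∨ ¬x0)) ∧ ¬¬((x0 ∨ x1) ∨ (x1 ∨ x0))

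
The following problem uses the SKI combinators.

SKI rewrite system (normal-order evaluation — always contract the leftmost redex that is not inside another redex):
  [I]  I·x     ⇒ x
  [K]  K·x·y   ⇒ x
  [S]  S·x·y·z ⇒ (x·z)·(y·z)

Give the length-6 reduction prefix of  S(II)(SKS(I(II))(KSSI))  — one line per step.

Answer: after 6 steps: SI(KSSI)

Derivation:
  start: S(II)(SKS(I(II))(KSSI))
  →1  SI(SKS(I(II))(KSSI))
  →2  SI(K(I(II))(S(I(II)))(KSSI))
  →3  SI(I(II)(KSSI))
  →4  SI(II(KSSI))
  →5  SI(I(KSSI))
  →6  SI(KSSI)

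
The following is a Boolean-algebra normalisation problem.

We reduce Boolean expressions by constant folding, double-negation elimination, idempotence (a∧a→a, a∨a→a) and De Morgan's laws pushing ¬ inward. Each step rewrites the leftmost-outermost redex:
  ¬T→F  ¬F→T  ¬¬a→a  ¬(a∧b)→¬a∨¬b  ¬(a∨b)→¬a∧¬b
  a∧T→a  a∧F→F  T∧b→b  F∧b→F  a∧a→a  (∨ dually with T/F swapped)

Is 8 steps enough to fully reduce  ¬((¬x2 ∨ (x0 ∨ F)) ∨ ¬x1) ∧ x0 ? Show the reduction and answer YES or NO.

  start: ¬((¬x2 ∨ (x0 ∨ F)) ∨ ¬x1) ∧ x0
  →1  (¬(¬x2 ∨ (x0 ∨ F)) ∧ ¬¬x1) ∧ x0
  →2  ((¬¬x2 ∧ ¬(x0 ∨ F)) ∧ ¬¬x1) ∧ x0
  →3  ((x2 ∧ ¬(x0 ∨ F)) ∧ ¬¬x1) ∧ x0
  →4  ((x2 ∧ (¬x0 ∧ ¬F)) ∧ ¬¬x1) ∧ x0
  →5  ((x2 ∧ (¬x0 ∧ T)) ∧ ¬¬x1) ∧ x0
  →6  ((x2 ∧ ¬x0) ∧ ¬¬x1) ∧ x0
  →7  ((x2 ∧ ¬x0) ∧ x1) ∧ x0

Answer: YES — reaches normal form ((x2 ∧ ¬x0) ∧ x1) ∧ x0 in 7 ≤ 8 steps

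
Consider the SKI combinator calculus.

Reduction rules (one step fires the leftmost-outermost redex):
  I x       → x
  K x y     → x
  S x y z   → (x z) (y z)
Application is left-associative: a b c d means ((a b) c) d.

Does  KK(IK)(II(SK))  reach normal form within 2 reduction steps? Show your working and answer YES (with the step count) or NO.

Answer: NO — after 2 steps the term is K(I(SK)), not yet normal

Reduction:
  start: KK(IK)(II(SK))
  step 1: K(II(SK))
  step 2: K(I(SK))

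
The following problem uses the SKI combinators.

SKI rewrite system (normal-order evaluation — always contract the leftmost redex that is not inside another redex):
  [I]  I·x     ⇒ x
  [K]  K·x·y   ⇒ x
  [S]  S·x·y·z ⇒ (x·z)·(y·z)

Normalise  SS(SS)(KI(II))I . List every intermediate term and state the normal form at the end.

  start: SS(SS)(KI(II))I
  [1] S(KI(II))(SS(KI(II)))I
  [2] KI(II)I(SS(KI(II))I)
  [3] II(SS(KI(II))I)
  [4] I(SS(KI(II))I)
  [5] SS(KI(II))I
  [6] SI(KI(II)I)
  [7] SI(II)
  [8] SII

Answer: normal form = SII  (in 8 steps)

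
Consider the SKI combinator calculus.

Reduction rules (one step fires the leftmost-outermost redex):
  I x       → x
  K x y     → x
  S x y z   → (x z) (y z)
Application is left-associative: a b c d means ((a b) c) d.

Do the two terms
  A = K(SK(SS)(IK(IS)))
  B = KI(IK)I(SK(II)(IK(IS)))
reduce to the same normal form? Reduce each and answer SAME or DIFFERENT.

Term A:
  start: K(SK(SS)(IK(IS)))
  step 1: K(K(IK(IS))(SS(IK(IS))))
  step 2: K(IK(IS))
  step 3: K(K(IS))
  step 4: K(KS)

Term B:
  start: KI(IK)I(SK(II)(IK(IS)))
  step 1: II(SK(II)(IK(IS)))
  step 2: I(SK(II)(IK(IS)))
  step 3: SK(II)(IK(IS))
  step 4: K(IK(IS))(II(IK(IS)))
  step 5: IK(IS)
  step 6: K(IS)
  step 7: KS

Answer: DIFFERENT — A ⇓ K(KS), B ⇓ KS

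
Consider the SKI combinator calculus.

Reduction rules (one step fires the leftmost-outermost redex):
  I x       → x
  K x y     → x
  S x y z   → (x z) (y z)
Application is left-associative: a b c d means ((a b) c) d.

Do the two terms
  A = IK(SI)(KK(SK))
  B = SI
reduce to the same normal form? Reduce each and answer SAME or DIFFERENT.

Answer: SAME — A ⇓ SI, B ⇓ SI

Working:
Term A:
  start: IK(SI)(KK(SK))
  →1  K(SI)(KK(SK))
  →2  SI

Term B:
  start: SI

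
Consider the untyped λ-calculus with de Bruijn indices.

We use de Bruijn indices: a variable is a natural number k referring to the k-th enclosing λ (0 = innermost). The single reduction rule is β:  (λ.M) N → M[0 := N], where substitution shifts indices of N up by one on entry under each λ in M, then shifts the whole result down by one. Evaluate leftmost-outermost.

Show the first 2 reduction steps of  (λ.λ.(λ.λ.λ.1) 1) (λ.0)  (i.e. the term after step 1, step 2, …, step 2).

  start: (λ.λ.(λ.λ.λ.1) 1) (λ.0)
  step 1: λ.(λ.λ.λ.1) (λ.0)
  step 2: λ.λ.λ.1

Answer: after 2 steps: λ.λ.λ.1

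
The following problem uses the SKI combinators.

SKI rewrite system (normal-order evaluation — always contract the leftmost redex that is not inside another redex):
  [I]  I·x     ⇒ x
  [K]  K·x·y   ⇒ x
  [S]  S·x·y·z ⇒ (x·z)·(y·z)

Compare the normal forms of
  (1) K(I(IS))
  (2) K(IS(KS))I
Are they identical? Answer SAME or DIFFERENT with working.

Term A:
  start: K(I(IS))
  →1  K(IS)
  →2  KS

Term B:
  start: K(IS(KS))I
  →1  IS(KS)
  →2  S(KS)

Answer: DIFFERENT — A ⇓ KS, B ⇓ S(KS)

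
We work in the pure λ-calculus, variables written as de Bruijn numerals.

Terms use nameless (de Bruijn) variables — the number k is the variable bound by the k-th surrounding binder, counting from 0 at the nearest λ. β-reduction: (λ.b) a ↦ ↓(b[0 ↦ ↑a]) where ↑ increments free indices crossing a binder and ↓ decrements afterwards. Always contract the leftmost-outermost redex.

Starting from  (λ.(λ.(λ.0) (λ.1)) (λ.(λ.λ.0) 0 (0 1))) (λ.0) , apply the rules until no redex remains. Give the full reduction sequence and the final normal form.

Answer: normal form = λ.λ.0 (λ.0)  (in 5 steps)

Reduction:
  start: (λ.(λ.(λ.0) (λ.1)) (λ.(λ.λ.0) 0 (0 1))) (λ.0)
  →1  (λ.(λ.0) (λ.1)) (λ.(λ.λ.0) 0 (0 (λ.0)))
  →2  (λ.0) (λ.λ.(λ.λ.0) 0 (0 (λ.0)))
  →3  λ.λ.(λ.λ.0) 0 (0 (λ.0))
  →4  λ.λ.(λ.0) (0 (λ.0))
  →5  λ.λ.0 (λ.0)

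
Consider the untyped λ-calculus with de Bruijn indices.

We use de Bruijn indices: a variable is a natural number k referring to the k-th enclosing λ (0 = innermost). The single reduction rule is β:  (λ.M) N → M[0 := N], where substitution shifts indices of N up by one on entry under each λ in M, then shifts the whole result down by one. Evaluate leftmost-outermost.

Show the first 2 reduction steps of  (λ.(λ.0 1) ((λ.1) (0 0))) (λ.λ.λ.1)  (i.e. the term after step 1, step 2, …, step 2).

Answer: after 2 steps: (λ.λ.λ.λ.1) ((λ.λ.λ.1) (λ.λ.λ.1)) (λ.λ.λ.1)

Derivation:
  start: (λ.(λ.0 1) ((λ.1) (0 0))) (λ.λ.λ.1)
  →1  (λ.0 (λ.λ.λ.1)) ((λ.λ.λ.λ.1) ((λ.λ.λ.1) (λ.λ.λ.1)))
  →2  (λ.λ.λ.λ.1) ((λ.λ.λ.1) (λ.λ.λ.1)) (λ.λ.λ.1)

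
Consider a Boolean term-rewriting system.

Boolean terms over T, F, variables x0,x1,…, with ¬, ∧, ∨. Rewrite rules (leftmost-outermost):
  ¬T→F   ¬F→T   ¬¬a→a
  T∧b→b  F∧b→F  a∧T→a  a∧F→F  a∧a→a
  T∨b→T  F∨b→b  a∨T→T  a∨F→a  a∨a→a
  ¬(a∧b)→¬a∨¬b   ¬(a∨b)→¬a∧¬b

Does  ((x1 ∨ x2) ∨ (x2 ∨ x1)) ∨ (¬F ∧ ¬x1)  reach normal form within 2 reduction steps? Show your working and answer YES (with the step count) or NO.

Answer: YES — reaches normal form ((x1 ∨ x2) ∨ (x2 ∨ x1)) ∨ ¬x1 in 2 ≤ 2 steps

Working:
  start: ((x1 ∨ x2) ∨ (x2 ∨ x1)) ∨ (¬F ∧ ¬x1)
  →1  ((x1 ∨ x2) ∨ (x2 ∨ x1)) ∨ (T ∧ ¬x1)
  →2  ((x1 ∨ x2) ∨ (x2 ∨ x1)) ∨ ¬x1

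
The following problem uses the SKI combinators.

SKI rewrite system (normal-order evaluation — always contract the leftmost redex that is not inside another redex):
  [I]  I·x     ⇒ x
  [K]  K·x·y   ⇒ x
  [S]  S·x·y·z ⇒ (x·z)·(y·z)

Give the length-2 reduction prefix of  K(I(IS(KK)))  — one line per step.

Answer: after 2 steps: K(S(KK))

Reduction:
  start: K(I(IS(KK)))
  →1  K(IS(KK))
  →2  K(S(KK))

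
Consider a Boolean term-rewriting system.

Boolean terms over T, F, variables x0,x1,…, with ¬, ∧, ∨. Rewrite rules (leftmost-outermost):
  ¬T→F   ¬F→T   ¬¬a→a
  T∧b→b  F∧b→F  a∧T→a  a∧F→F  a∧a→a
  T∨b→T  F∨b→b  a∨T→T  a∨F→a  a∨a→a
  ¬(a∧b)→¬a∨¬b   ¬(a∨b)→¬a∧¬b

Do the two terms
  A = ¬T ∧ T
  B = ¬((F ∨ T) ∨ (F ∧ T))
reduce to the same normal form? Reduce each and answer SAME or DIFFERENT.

Answer: SAME — A ⇓ F, B ⇓ F

Working:
Term A:
  start: ¬T ∧ T
  step 1: ¬T
  step 2: F

Term B:
  start: ¬((F ∨ T) ∨ (F ∧ T))
  step 1: ¬(F ∨ T) ∧ ¬(F ∧ T)
  step 2: (¬F ∧ ¬T) ∧ ¬(F ∧ T)
  step 3: (T ∧ ¬T) ∧ ¬(F ∧ T)
  step 4: ¬T ∧ ¬(F ∧ T)
  step 5: F ∧ ¬(F ∧ T)
  step 6: F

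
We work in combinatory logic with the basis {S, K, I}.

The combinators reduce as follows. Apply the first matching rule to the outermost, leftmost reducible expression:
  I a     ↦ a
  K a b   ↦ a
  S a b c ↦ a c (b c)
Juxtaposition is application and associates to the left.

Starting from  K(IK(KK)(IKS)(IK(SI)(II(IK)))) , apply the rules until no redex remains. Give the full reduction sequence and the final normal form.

Answer: normal form = KK  (in 3 steps)

Derivation:
  start: K(IK(KK)(IKS)(IK(SI)(II(IK))))
  step 1: K(K(KK)(IKS)(IK(SI)(II(IK))))
  step 2: K(KK(IK(SI)(II(IK))))
  step 3: KK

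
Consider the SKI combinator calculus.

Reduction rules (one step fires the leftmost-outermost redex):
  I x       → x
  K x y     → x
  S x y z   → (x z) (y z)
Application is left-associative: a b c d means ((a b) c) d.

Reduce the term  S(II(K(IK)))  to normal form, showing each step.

  start: S(II(K(IK)))
  →1  S(I(K(IK)))
  →2  S(K(IK))
  →3  S(KK)

Answer: normal form = S(KK)  (in 3 steps)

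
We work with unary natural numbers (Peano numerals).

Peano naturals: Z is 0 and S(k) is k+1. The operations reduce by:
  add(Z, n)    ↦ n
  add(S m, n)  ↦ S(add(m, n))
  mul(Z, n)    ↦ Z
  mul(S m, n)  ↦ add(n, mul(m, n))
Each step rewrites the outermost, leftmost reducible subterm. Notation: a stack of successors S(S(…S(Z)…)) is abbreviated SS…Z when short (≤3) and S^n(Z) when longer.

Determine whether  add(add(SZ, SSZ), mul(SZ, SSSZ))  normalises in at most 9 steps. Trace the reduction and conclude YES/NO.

Answer: NO — after 9 steps the term is S(S(S(S(S(add(SZ, mul(Z, SSSZ))))))), not yet normal

Derivation:
  start: add(add(SZ, SSZ), mul(SZ, SSSZ))
  →1  add(S(add(Z, SSZ)), mul(SZ, SSSZ))
  →2  S(add(add(Z, SSZ), mul(SZ, SSSZ)))
  →3  S(add(SSZ, mul(SZ, SSSZ)))
  →4  S(S(add(SZ, mul(SZ, SSSZ))))
  →5  S(S(S(add(Z, mul(SZ, SSSZ)))))
  →6  S(S(S(mul(SZ, SSSZ))))
  →7  S(S(S(add(SSSZ, mul(Z, SSSZ)))))
  →8  S(S(S(S(add(SSZ, mul(Z, SSSZ))))))
  →9  S(S(S(S(S(add(SZ, mul(Z, SSSZ)))))))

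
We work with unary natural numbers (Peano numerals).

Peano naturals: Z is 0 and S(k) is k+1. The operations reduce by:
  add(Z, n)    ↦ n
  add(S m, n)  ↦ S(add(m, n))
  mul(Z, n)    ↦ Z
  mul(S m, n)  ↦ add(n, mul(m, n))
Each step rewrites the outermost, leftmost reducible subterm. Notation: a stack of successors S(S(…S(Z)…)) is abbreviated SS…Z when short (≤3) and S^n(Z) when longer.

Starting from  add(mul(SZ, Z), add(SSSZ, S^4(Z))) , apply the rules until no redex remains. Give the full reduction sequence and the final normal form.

  start: add(mul(SZ, Z), add(SSSZ, S^4(Z)))
  →1  add(add(Z, mul(Z, Z)), add(SSSZ, S^4(Z)))
  →2  add(mul(Z, Z), add(SSSZ, S^4(Z)))
  →3  add(Z, add(SSSZ, S^4(Z)))
  →4  add(SSSZ, S^4(Z))
  →5  S(add(SSZ, S^4(Z)))
  →6  S(S(add(SZ, S^4(Z))))
  →7  S(S(S(add(Z, S^4(Z)))))
  →8  S^7(Z)

Answer: normal form = S^7(Z)  (in 8 steps)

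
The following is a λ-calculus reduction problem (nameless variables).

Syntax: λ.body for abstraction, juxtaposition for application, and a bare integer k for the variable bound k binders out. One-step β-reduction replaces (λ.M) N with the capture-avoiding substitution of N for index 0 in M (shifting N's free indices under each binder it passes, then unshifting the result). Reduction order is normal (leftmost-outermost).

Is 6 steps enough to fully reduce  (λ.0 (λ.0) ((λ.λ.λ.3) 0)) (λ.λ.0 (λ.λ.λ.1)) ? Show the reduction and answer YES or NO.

  start: (λ.0 (λ.0) ((λ.λ.λ.3) 0)) (λ.λ.0 (λ.λ.λ.1))
  [1] (λ.λ.0 (λ.λ.λ.1)) (λ.0) ((λ.λ.λ.λ.λ.0 (λ.λ.λ.1)) (λ.λ.0 (λ.λ.λ.1)))
  [2] (λ.0 (λ.λ.λ.1)) ((λ.λ.λ.λ.λ.0 (λ.λ.λ.1)) (λ.λ.0 (λ.λ.λ.1)))
  [3] (λ.λ.λ.λ.λ.0 (λ.λ.λ.1)) (λ.λ.0 (λ.λ.λ.1)) (λ.λ.λ.1)
  [4] (λ.λ.λ.λ.0 (λ.λ.λ.1)) (λ.λ.λ.1)
  [5] λ.λ.λ.0 (λ.λ.λ.1)

Answer: YES — reaches normal form λ.λ.λ.0 (λ.λ.λ.1) in 5 ≤ 6 steps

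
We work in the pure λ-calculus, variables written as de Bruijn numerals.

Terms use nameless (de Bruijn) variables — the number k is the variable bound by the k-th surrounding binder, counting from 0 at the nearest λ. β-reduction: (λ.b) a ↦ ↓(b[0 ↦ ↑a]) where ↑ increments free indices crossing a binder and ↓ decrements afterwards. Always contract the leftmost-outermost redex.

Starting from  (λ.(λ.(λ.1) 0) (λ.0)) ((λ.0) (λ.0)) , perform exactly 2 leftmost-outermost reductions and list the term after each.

Answer: after 2 steps: (λ.λ.0) (λ.0)

Derivation:
  start: (λ.(λ.(λ.1) 0) (λ.0)) ((λ.0) (λ.0))
  [1] (λ.(λ.1) 0) (λ.0)
  [2] (λ.λ.0) (λ.0)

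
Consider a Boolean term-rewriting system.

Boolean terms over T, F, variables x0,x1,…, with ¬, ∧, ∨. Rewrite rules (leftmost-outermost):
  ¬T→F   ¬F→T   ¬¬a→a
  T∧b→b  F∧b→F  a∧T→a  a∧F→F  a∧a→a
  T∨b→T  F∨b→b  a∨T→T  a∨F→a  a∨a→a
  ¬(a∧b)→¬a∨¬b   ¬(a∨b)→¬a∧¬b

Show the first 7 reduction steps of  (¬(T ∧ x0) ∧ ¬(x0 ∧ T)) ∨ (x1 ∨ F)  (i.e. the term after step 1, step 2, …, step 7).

  start: (¬(T ∧ x0) ∧ ¬(x0 ∧ T)) ∨ (x1 ∨ F)
  →1  ((¬T ∨ ¬x0) ∧ ¬(x0 ∧ T)) ∨ (x1 ∨ F)
  →2  ((F ∨ ¬x0) ∧ ¬(x0 ∧ T)) ∨ (x1 ∨ F)
  →3  (¬x0 ∧ ¬(x0 ∧ T)) ∨ (x1 ∨ F)
  →4  (¬x0 ∧ (¬x0 ∨ ¬T)) ∨ (x1 ∨ F)
  →5  (¬x0 ∧ (¬x0 ∨ F)) ∨ (x1 ∨ F)
  →6  (¬x0 ∧ ¬x0) ∨ (x1 ∨ F)
  →7  ¬x0 ∨ (x1 ∨ F)

Answer: after 7 steps: ¬x0 ∨ (x1 ∨ F)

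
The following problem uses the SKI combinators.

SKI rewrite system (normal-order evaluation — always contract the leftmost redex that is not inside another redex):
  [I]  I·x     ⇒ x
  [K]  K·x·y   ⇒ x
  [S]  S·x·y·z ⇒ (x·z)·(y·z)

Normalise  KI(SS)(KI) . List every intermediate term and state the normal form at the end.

Answer: normal form = KI  (in 2 steps)

Working:
  start: KI(SS)(KI)
  [1] I(KI)
  [2] KI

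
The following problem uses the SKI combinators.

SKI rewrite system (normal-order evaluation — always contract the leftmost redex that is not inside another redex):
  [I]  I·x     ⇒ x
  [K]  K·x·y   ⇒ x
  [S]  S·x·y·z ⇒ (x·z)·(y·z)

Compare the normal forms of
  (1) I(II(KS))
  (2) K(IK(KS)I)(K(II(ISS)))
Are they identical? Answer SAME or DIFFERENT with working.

Answer: SAME — A ⇓ KS, B ⇓ KS

Reduction:
Term A:
  start: I(II(KS))
  [1] II(KS)
  [2] I(KS)
  [3] KS

Term B:
  start: K(IK(KS)I)(K(II(ISS)))
  [1] IK(KS)I
  [2] K(KS)I
  [3] KS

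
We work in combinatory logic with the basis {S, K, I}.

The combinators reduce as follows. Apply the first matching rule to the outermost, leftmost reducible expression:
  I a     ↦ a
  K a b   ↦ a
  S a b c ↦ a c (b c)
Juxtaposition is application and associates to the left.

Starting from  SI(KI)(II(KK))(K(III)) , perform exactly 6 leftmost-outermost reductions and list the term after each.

Answer: after 6 steps: K(K(II))

Working:
  start: SI(KI)(II(KK))(K(III))
  →1  I(II(KK))(KI(II(KK)))(K(III))
  →2  II(KK)(KI(II(KK)))(K(III))
  →3  I(KK)(KI(II(KK)))(K(III))
  →4  KK(KI(II(KK)))(K(III))
  →5  K(K(III))
  →6  K(K(II))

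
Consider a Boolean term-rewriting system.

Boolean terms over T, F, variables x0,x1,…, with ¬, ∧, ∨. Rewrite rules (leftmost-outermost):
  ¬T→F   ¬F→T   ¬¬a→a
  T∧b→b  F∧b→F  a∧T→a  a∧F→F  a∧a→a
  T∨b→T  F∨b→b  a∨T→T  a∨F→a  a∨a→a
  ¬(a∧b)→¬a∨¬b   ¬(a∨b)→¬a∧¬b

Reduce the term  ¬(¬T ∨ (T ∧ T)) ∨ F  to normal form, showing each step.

  start: ¬(¬T ∨ (T ∧ T)) ∨ F
  [1] ¬(¬T ∨ (T ∧ T))
  [2] ¬¬T ∧ ¬(T ∧ T)
  [3] T ∧ ¬(T ∧ T)
  [4] ¬(T ∧ T)
  [5] ¬T ∨ ¬T
  [6] ¬T
  [7] F

Answer: normal form = F  (in 7 steps)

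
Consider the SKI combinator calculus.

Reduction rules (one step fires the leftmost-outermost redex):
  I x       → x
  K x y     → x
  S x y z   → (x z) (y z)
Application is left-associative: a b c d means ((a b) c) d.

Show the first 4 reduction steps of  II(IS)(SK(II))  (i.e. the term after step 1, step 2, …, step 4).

  start: II(IS)(SK(II))
  [1] I(IS)(SK(II))
  [2] IS(SK(II))
  [3] S(SK(II))
  [4] S(SKI)

Answer: after 4 steps: S(SKI)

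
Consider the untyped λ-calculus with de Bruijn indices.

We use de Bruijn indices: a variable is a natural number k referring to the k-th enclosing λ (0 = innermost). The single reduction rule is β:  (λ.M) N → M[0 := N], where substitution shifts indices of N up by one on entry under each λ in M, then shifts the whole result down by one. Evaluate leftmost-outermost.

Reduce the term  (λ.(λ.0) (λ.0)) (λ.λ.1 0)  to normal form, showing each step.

Answer: normal form = λ.0  (in 2 steps)

Working:
  start: (λ.(λ.0) (λ.0)) (λ.λ.1 0)
  →1  (λ.0) (λ.0)
  →2  λ.0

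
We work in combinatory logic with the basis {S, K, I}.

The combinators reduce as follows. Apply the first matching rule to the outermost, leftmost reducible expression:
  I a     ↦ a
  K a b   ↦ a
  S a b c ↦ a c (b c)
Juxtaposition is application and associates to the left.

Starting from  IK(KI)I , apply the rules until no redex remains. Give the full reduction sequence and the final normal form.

  start: IK(KI)I
  →1  K(KI)I
  →2  KI

Answer: normal form = KI  (in 2 steps)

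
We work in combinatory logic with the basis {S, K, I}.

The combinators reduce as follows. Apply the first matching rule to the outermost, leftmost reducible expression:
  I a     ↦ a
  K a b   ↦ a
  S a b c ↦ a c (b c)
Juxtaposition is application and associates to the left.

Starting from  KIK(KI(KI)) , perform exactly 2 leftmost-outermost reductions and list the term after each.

  start: KIK(KI(KI))
  step 1: I(KI(KI))
  step 2: KI(KI)

Answer: after 2 steps: KI(KI)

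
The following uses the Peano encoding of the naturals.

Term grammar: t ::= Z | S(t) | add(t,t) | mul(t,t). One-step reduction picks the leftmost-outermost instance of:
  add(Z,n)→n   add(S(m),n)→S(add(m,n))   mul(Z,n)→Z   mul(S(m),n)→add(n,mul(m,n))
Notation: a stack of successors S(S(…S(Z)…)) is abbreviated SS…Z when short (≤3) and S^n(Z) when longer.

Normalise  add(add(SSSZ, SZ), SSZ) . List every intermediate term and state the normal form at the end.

  start: add(add(SSSZ, SZ), SSZ)
  →1  add(S(add(SSZ, SZ)), SSZ)
  →2  S(add(add(SSZ, SZ), SSZ))
  →3  S(add(S(add(SZ, SZ)), SSZ))
  →4  S(S(add(add(SZ, SZ), SSZ)))
  →5  S(S(add(S(add(Z, SZ)), SSZ)))
  →6  S(S(S(add(add(Z, SZ), SSZ))))
  →7  S(S(S(add(SZ, SSZ))))
  →8  S(S(S(S(add(Z, SSZ)))))
  →9  S^6(Z)

Answer: normal form = S^6(Z)  (in 9 steps)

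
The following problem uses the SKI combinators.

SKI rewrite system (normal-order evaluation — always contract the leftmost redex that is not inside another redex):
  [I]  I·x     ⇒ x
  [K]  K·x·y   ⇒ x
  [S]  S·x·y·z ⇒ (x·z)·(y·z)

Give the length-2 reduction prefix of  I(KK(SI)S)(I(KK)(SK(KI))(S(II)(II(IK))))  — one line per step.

  start: I(KK(SI)S)(I(KK)(SK(KI))(S(II)(II(IK))))
  [1] KK(SI)S(I(KK)(SK(KI))(S(II)(II(IK))))
  [2] KS(I(KK)(SK(KI))(S(II)(II(IK))))

Answer: after 2 steps: KS(I(KK)(SK(KI))(S(II)(II(IK))))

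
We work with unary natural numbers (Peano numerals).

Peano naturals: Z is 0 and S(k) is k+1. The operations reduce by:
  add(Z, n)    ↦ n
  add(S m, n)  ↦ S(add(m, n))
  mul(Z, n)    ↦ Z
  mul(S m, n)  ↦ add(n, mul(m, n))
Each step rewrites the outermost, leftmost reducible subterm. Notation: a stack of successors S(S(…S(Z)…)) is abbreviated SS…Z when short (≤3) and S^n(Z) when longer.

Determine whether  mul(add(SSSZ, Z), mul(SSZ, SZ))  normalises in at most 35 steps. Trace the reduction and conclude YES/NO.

Answer: NO — after 35 steps the term is S(S(S(S(S(S(add(Z, mul(add(Z, Z), mul(SSZ, SZ))))))))), not yet normal

Working:
  start: mul(add(SSSZ, Z), mul(SSZ, SZ))
  →1  mul(S(add(SSZ, Z)), mul(SSZ, SZ))
  →2  add(mul(SSZ, SZ), mul(add(SSZ, Z), mul(SSZ, SZ)))
  →3  add(add(SZ, mul(SZ, SZ)), mul(add(SSZ, Z), mul(SSZ, SZ)))
  →4  add(S(add(Z, mul(SZ, SZ))), mul(add(SSZ, Z), mul(SSZ, SZ)))
  →5  S(add(add(Z, mul(SZ, SZ)), mul(add(SSZ, Z), mul(SSZ, SZ))))
  →6  S(add(mul(SZ, SZ), mul(add(SSZ, Z), mul(SSZ, SZ))))
  →7  S(add(add(SZ, mul(Z, SZ)), mul(add(SSZ, Z), mul(SSZ, SZ))))
  →8  S(add(S(add(Z, mul(Z, SZ))), mul(add(SSZ, Z), mul(SSZ, SZ))))
  →9  S(S(add(add(Z, mul(Z, SZ)), mul(add(SSZ, Z), mul(SSZ, SZ)))))
  →10  S(S(add(mul(Z, SZ), mul(add(SSZ, Z), mul(SSZ, SZ)))))
  →11  S(S(add(Z, mul(add(SSZ, Z), mul(SSZ, SZ)))))
  →12  S(S(mul(add(SSZ, Z), mul(SSZ, SZ))))
  →13  S(S(mul(S(add(SZ, Z)), mul(SSZ, SZ))))
  →14  S(S(add(mul(SSZ, SZ), mul(add(SZ, Z), mul(SSZ, SZ)))))
  →15  S(S(add(add(SZ, mul(SZ, SZ)), mul(add(SZ, Z), mul(SSZ, SZ)))))
  →16  S(S(add(S(add(Z, mul(SZ, SZ))), mul(add(SZ, Z), mul(SSZ, SZ)))))
  →17  S(S(S(add(add(Z, mul(SZ, SZ)), mul(add(SZ, Z), mul(SSZ, SZ))))))
  →18  S(S(S(add(mul(SZ, SZ), mul(add(SZ, Z), mul(SSZ, SZ))))))
  →19  S(S(S(add(add(SZ, mul(Z, SZ)), mul(add(SZ, Z), mul(SSZ, SZ))))))
  →20  S(S(S(add(S(add(Z, mul(Z, SZ))), mul(add(SZ, Z), mul(SSZ, SZ))))))
  →21  S(S(S(S(add(add(Z, mul(Z, SZ)), mul(add(SZ, Z), mul(SSZ, SZ)))))))
  →22  S(S(S(S(add(mul(Z, SZ), mul(add(SZ, Z), mul(SSZ, SZ)))))))
  →23  S(S(S(S(add(Z, mul(add(SZ, Z), mul(SSZ, SZ)))))))
  →24  S(S(S(S(mul(add(SZ, Z), mul(SSZ, SZ))))))
  →25  S(S(S(S(mul(S(add(Z, Z)), mul(SSZ, SZ))))))
  →26  S(S(S(S(add(mul(SSZ, SZ), mul(add(Z, Z), mul(SSZ, SZ)))))))
  →27  S(S(S(S(add(add(SZ, mul(SZ, SZ)), mul(add(Z, Z), mul(SSZ, SZ)))))))
  →28  S(S(S(S(add(S(add(Z, mul(SZ, SZ))), mul(add(Z, Z), mul(SSZ, SZ)))))))
  →29  S(S(S(S(S(add(add(Z, mul(SZ, SZ)), mul(add(Z, Z), mul(SSZ, SZ))))))))
  →30  S(S(S(S(S(add(mul(SZ, SZ), mul(add(Z, Z), mul(SSZ, SZ))))))))
  →31  S(S(S(S(S(add(add(SZ, mul(Z, SZ)), mul(add(Z, Z), mul(SSZ, SZ))))))))
  →32  S(S(S(S(S(add(S(add(Z, mul(Z, SZ))), mul(add(Z, Z), mul(SSZ, SZ))))))))
  →33  S(S(S(S(S(S(add(add(Z, mul(Z, SZ)), mul(add(Z, Z), mul(SSZ, SZ)))))))))
  →34  S(S(S(S(S(S(add(mul(Z, SZ), mul(add(Z, Z), mul(SSZ, SZ)))))))))
  →35  S(S(S(S(S(S(add(Z, mul(add(Z, Z), mul(SSZ, SZ)))))))))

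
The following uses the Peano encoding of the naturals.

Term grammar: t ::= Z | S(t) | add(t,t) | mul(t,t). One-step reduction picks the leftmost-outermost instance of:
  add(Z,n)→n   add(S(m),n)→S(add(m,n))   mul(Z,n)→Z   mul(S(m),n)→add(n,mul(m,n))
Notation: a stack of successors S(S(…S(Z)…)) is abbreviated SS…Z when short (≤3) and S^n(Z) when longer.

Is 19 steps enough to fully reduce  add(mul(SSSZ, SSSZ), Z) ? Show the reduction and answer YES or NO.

  start: add(mul(SSSZ, SSSZ), Z)
  [1] add(add(SSSZ, mul(SSZ, SSSZ)), Z)
  [2] add(S(add(SSZ, mul(SSZ, SSSZ))), Z)
  [3] S(add(add(SSZ, mul(SSZ, SSSZ)), Z))
  [4] S(add(S(add(SZ, mul(SSZ, SSSZ))), Z))
  [5] S(S(add(add(SZ, mul(SSZ, SSSZ)), Z)))
  [6] S(S(add(S(add(Z, mul(SSZ, SSSZ))), Z)))
  [7] S(S(S(add(add(Z, mul(SSZ, SSSZ)), Z))))
  [8] S(S(S(add(mul(SSZ, SSSZ), Z))))
  [9] S(S(S(add(add(SSSZ, mul(SZ, SSSZ)), Z))))
  [10] S(S(S(add(S(add(SSZ, mul(SZ, SSSZ))), Z))))
  [11] S(S(S(S(add(add(SSZ, mul(SZ, SSSZ)), Z)))))
  [12] S(S(S(S(add(S(add(SZ, mul(SZ, SSSZ))), Z)))))
  [13] S(S(S(S(S(add(add(SZ, mul(SZ, SSSZ)), Z))))))
  [14] S(S(S(S(S(add(S(add(Z, mul(SZ, SSSZ))), Z))))))
  [15] S(S(S(S(S(S(add(add(Z, mul(SZ, SSSZ)), Z)))))))
  [16] S(S(S(S(S(S(add(mul(SZ, SSSZ), Z)))))))
  [17] S(S(S(S(S(S(add(add(SSSZ, mul(Z, SSSZ)), Z)))))))
  [18] S(S(S(S(S(S(add(S(add(SSZ, mul(Z, SSSZ))), Z)))))))
  [19] S(S(S(S(S(S(S(add(add(SSZ, mul(Z, SSSZ)), Z))))))))

Answer: NO — after 19 steps the term is S(S(S(S(S(S(S(add(add(SSZ, mul(Z, SSSZ)), Z)))))))), not yet normal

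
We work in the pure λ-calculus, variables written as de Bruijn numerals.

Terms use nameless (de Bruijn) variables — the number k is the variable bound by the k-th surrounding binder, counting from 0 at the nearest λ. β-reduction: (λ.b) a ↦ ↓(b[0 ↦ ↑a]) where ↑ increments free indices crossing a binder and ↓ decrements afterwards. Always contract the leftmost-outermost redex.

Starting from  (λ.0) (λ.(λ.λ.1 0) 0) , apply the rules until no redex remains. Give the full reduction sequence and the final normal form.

  start: (λ.0) (λ.(λ.λ.1 0) 0)
  →1  λ.(λ.λ.1 0) 0
  →2  λ.λ.1 0

Answer: normal form = λ.λ.1 0  (in 2 steps)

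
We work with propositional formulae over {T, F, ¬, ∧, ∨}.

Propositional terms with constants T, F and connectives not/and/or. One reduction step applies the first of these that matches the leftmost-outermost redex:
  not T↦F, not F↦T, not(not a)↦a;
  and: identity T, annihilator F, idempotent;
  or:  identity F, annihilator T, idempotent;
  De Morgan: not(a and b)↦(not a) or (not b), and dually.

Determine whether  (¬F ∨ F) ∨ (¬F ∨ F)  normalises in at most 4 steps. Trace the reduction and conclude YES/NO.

  start: (¬F ∨ F) ∨ (¬F ∨ F)
  →1  ¬F ∨ F
  →2  ¬F
  →3  T

Answer: YES — reaches normal form T in 3 ≤ 4 steps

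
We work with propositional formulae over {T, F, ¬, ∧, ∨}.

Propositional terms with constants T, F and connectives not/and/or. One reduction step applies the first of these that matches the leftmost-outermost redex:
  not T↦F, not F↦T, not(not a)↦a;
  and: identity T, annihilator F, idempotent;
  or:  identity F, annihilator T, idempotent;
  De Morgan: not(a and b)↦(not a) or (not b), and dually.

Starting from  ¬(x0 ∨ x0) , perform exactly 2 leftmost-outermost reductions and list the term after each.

  start: ¬(x0 ∨ x0)
  →1  ¬x0 ∧ ¬x0
  →2  ¬x0

Answer: after 2 steps: ¬x0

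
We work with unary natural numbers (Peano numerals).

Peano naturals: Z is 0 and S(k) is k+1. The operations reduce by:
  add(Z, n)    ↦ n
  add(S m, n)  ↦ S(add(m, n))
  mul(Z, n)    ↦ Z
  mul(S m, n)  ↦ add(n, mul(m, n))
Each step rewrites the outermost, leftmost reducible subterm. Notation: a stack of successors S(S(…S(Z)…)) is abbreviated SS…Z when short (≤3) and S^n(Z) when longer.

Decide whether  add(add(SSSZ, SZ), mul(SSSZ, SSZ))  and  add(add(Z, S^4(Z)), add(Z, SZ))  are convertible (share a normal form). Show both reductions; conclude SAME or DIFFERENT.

Term A:
  start: add(add(SSSZ, SZ), mul(SSSZ, SSZ))
  [1] add(S(add(SSZ, SZ)), mul(SSSZ, SSZ))
  [2] S(add(add(SSZ, SZ), mul(SSSZ, SSZ)))
  [3] S(add(S(add(SZ, SZ)), mul(SSSZ, SSZ)))
  [4] S(S(add(add(SZ, SZ), mul(SSSZ, SSZ))))
  [5] S(S(add(S(add(Z, SZ)), mul(SSSZ, SSZ))))
  [6] S(S(S(add(add(Z, SZ), mul(SSSZ, SSZ)))))
  [7] S(S(S(add(SZ, mul(SSSZ, SSZ)))))
  [8] S(S(S(S(add(Z, mul(SSSZ, SSZ))))))
  [9] S(S(S(S(mul(SSSZ, SSZ)))))
  [10] S(S(S(S(add(SSZ, mul(SSZ, SSZ))))))
  [11] S(S(S(S(S(add(SZ, mul(SSZ, SSZ)))))))
  [12] S(S(S(S(S(S(add(Z, mul(SSZ, SSZ))))))))
  [13] S(S(S(S(S(S(mul(SSZ, SSZ)))))))
  [14] S(S(S(S(S(S(add(SSZ, mul(SZ, SSZ))))))))
  [15] S(S(S(S(S(S(S(add(SZ, mul(SZ, SSZ)))))))))
  [16] S(S(S(S(S(S(S(S(add(Z, mul(SZ, SSZ))))))))))
  [17] S(S(S(S(S(S(S(S(mul(SZ, SSZ)))))))))
  [18] S(S(S(S(S(S(S(S(add(SSZ, mul(Z, SSZ))))))))))
  [19] S(S(S(S(S(S(S(S(S(add(SZ, mul(Z, SSZ)))))))))))
  [20] S(S(S(S(S(S(S(S(S(S(add(Z, mul(Z, SSZ))))))))))))
  [21] S(S(S(S(S(S(S(S(S(S(mul(Z, SSZ)))))))))))
  [22] S^10(Z)

Term B:
  start: add(add(Z, S^4(Z)), add(Z, SZ))
  [1] add(S^4(Z), add(Z, SZ))
  [2] S(add(SSSZ, add(Z, SZ)))
  [3] S(S(add(SSZ, add(Z, SZ))))
  [4] S(S(S(add(SZ, add(Z, SZ)))))
  [5] S(S(S(S(add(Z, add(Z, SZ))))))
  [6] S(S(S(S(add(Z, SZ)))))
  [7] S^5(Z)

Answer: DIFFERENT — A ⇓ S^10(Z), B ⇓ S^5(Z)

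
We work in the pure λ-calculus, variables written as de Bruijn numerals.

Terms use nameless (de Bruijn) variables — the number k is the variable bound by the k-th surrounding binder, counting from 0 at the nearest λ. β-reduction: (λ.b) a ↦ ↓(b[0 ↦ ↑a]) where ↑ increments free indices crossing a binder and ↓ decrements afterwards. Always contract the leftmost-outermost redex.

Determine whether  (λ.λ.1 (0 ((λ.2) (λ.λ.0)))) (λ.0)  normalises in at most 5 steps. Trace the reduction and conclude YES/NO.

Answer: YES — reaches normal form λ.0 (λ.0) in 3 ≤ 5 steps

Derivation:
  start: (λ.λ.1 (0 ((λ.2) (λ.λ.0)))) (λ.0)
  [1] λ.(λ.0) (0 ((λ.λ.0) (λ.λ.0)))
  [2] λ.0 ((λ.λ.0) (λ.λ.0))
  [3] λ.0 (λ.0)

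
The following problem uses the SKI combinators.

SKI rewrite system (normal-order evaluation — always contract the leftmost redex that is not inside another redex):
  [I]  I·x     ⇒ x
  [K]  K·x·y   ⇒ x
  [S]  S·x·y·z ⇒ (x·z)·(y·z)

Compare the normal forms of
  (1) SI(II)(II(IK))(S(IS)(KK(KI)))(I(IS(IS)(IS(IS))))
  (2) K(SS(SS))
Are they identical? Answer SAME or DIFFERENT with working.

Term A:
  start: SI(II)(II(IK))(S(IS)(KK(KI)))(I(IS(IS)(IS(IS))))
  [1] I(II(IK))(II(II(IK)))(S(IS)(KK(KI)))(I(IS(IS)(IS(IS))))
  [2] II(IK)(II(II(IK)))(S(IS)(KK(KI)))(I(IS(IS)(IS(IS))))
  [3] I(IK)(II(II(IK)))(S(IS)(KK(KI)))(I(IS(IS)(IS(IS))))
  [4] IK(II(II(IK)))(S(IS)(KK(KI)))(I(IS(IS)(IS(IS))))
  [5] K(II(II(IK)))(S(IS)(KK(KI)))(I(IS(IS)(IS(IS))))
  [6] II(II(IK))(I(IS(IS)(IS(IS))))
  [7] I(II(IK))(I(IS(IS)(IS(IS))))
  [8] II(IK)(I(IS(IS)(IS(IS))))
  [9] I(IK)(I(IS(IS)(IS(IS))))
  [10] IK(I(IS(IS)(IS(IS))))
  [11] K(I(IS(IS)(IS(IS))))
  [12] K(IS(IS)(IS(IS)))
  [13] K(S(IS)(IS(IS)))
  [14] K(SS(IS(IS)))
  [15] K(SS(S(IS)))
  [16] K(SS(SS))

Term B:
  start: K(SS(SS))

Answer: SAME — A ⇓ K(SS(SS)), B ⇓ K(SS(SS))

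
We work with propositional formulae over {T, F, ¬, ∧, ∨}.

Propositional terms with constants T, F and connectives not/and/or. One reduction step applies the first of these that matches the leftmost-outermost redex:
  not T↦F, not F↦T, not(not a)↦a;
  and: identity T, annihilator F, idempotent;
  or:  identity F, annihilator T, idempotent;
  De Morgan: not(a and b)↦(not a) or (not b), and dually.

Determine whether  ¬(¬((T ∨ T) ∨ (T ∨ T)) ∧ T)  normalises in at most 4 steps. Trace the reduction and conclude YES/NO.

  start: ¬(¬((T ∨ T) ∨ (T ∨ T)) ∧ T)
  step 1: ¬¬((T ∨ T) ∨ (T ∨ T)) ∨ ¬T
  step 2: ((T ∨ T) ∨ (T ∨ T)) ∨ ¬T
  step 3: (T ∨ T) ∨ ¬T
  step 4: T ∨ ¬T

Answer: NO — after 4 steps the term is T ∨ ¬T, not yet normal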